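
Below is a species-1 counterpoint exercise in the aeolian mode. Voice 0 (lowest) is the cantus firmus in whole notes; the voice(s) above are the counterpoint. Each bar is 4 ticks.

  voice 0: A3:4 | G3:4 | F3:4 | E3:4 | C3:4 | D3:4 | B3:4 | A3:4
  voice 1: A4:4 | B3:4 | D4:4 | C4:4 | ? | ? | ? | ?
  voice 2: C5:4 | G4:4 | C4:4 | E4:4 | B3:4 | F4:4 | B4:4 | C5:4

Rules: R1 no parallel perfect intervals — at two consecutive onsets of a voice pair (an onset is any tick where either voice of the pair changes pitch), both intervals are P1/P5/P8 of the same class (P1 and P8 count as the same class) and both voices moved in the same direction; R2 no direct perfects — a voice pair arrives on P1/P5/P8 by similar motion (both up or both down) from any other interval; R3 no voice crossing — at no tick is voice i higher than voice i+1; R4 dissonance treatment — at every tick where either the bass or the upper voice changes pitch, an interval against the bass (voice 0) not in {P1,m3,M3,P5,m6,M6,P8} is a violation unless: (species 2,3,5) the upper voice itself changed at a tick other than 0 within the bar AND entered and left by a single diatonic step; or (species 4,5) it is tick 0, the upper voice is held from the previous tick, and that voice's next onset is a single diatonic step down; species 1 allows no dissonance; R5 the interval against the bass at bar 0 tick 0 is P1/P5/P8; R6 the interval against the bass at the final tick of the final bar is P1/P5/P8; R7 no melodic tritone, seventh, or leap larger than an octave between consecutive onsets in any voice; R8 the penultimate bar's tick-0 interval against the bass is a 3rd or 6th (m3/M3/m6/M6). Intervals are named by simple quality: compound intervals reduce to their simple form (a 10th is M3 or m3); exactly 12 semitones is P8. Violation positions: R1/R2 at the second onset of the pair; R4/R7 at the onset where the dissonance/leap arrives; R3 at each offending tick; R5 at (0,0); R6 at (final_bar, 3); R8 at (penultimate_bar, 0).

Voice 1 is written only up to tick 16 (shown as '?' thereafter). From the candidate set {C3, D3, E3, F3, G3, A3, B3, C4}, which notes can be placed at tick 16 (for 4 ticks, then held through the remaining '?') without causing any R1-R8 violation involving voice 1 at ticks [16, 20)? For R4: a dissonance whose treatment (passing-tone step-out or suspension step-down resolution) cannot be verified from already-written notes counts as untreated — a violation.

C3: violates R2
D3: violates R4,R7
E3: violates R2
F3: violates R4
G3: violates R2
A3: legal
B3: violates R2,R4
C4: violates R3

{A3}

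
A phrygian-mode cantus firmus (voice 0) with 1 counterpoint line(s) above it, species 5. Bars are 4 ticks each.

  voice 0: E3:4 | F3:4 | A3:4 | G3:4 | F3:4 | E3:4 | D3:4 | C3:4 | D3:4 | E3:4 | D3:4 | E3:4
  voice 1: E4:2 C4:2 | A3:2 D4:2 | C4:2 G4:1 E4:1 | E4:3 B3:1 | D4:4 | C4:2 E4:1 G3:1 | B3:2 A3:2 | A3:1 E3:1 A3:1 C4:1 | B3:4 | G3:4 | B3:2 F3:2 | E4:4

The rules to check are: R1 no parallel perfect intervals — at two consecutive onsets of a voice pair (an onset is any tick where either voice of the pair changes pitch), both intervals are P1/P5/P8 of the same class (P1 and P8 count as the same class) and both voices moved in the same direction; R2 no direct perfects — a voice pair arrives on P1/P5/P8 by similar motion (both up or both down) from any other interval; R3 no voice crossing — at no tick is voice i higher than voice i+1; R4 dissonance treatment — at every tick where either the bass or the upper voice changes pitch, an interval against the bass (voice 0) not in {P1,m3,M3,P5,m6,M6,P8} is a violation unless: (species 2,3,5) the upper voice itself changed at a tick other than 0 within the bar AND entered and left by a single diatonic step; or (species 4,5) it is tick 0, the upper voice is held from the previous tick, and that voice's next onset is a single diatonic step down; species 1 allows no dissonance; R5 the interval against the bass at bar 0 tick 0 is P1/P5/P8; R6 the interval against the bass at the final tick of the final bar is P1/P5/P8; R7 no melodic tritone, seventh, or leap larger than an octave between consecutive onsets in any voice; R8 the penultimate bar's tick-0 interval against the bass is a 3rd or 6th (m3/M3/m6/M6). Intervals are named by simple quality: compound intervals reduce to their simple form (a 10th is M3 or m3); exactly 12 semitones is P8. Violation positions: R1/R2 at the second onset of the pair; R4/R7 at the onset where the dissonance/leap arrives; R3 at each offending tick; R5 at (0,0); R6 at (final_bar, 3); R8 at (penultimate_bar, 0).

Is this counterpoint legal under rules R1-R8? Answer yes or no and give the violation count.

No (4 violations)

bar 0: v0=E3 v1=E4 (P8)
bar 1: v0=F3 v1=A3 (M3)
bar 2: v0=A3 v1=C4 (m3)
bar 3: v0=G3 v1=E4 (M6)
bar 4: v0=F3 v1=D4 (M6)
bar 5: v0=E3 v1=C4 (m6)
bar 6: v0=D3 v1=B3 (M6)
bar 7: v0=C3 v1=A3 (M6)
bar 8: v0=D3 v1=B3 (M6)
bar 9: v0=E3 v1=G3 (m3)
bar 10: v0=D3 v1=B3 (M6)
bar 11: v0=E3 v1=E4 (P8)
  R4 @ bar2.2: A3/G4 m7 untreated
  R7 @ bar10.2: B3->F3 leap 6st
  R2 @ bar11.0: D3/F3 m3 -> E3/E4 P8 similar
  R7 @ bar11.0: F3->E4 leap 11st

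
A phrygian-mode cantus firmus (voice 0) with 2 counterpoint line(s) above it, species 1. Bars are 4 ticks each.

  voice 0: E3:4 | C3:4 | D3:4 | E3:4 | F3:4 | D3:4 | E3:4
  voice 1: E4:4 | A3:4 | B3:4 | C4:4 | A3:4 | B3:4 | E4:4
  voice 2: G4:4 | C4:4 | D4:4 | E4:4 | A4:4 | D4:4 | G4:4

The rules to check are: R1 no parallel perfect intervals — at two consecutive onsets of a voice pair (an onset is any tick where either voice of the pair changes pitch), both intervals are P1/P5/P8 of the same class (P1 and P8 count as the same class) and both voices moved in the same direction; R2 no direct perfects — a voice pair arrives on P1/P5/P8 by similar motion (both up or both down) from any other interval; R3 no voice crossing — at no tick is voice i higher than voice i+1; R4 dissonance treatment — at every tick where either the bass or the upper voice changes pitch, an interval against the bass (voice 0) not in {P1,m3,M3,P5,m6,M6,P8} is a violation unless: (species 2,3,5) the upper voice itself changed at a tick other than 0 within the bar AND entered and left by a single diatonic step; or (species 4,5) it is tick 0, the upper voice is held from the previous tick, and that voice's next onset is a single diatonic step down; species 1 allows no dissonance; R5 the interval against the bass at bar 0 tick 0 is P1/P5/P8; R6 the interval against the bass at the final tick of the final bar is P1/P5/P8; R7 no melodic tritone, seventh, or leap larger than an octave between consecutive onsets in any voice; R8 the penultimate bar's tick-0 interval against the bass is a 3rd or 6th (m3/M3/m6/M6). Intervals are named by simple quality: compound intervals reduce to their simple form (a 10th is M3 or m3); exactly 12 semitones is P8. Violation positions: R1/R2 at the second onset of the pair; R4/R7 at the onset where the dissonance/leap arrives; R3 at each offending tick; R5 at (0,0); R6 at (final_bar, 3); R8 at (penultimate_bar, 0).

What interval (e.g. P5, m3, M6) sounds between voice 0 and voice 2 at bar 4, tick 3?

voice 0=F3 voice 2=A4 -> M3

M3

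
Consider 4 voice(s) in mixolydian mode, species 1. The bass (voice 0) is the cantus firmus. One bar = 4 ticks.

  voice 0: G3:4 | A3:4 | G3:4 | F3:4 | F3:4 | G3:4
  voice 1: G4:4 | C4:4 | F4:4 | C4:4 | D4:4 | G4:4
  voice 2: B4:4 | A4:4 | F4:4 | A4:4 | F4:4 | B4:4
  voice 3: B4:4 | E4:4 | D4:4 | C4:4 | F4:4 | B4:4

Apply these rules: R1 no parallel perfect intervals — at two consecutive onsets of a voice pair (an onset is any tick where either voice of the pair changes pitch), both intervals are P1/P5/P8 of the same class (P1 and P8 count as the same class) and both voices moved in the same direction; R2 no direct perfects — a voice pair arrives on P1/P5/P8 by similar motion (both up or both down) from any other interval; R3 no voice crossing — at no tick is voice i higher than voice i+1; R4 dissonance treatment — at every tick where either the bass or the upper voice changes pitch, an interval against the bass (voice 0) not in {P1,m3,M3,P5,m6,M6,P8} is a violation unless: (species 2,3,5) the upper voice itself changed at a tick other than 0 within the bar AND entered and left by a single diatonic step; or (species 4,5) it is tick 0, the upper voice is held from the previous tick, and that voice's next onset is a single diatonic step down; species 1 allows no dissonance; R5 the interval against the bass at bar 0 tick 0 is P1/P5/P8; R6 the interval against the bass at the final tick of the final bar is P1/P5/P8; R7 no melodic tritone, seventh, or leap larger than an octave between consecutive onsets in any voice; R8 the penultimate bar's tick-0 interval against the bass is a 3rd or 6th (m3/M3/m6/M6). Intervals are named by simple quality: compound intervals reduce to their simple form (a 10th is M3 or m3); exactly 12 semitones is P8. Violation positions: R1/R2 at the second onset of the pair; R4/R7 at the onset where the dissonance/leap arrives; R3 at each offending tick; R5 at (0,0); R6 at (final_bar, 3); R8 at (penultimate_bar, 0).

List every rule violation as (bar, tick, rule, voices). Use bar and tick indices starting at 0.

(0, 0, R5, (0, 2))
(0, 0, R5, (0, 3))
(1, 0, R3, (2, 3))
(1, 1, R3, (2, 3))
(1, 2, R3, (2, 3))
(1, 3, R3, (2, 3))
(2, 0, R1, (0, 3))
(2, 0, R3, (2, 3))
(2, 0, R4, (0, 1))
(2, 0, R4, (0, 2))
(2, 1, R3, (2, 3))
(2, 2, R3, (2, 3))
(2, 3, R3, (2, 3))
(3, 0, R1, (0, 3))
(3, 0, R2, (0, 1))
(3, 0, R2, (1, 3))
(3, 0, R3, (2, 3))
(3, 1, R3, (2, 3))
(3, 2, R3, (2, 3))
(3, 3, R3, (2, 3))
(4, 0, R8, (0, 2))
(4, 0, R8, (0, 3))
(5, 0, R1, (2, 3))
(5, 0, R2, (0, 1))
(5, 0, R7, (2,))
(5, 0, R7, (3,))
(5, 3, R6, (0, 2))
(5, 3, R6, (0, 3))

bar 0: v0=G3 v1=G4 v2=B4 v3=B4 downbeat M3
bar 1: v0=A3 v1=C4 v2=A4 v3=E4 downbeat P5
bar 2: v0=G3 v1=F4 v2=F4 v3=D4 downbeat P5
bar 3: v0=F3 v1=C4 v2=A4 v3=C4 downbeat P5
bar 4: v0=F3 v1=D4 v2=F4 v3=F4 downbeat P8
bar 5: v0=G3 v1=G4 v2=B4 v3=B4 downbeat M3
  -> R5 @ bar 0 tick 0 v(0, 2): opens on M3
  -> R5 @ bar 0 tick 0 v(0, 3): opens on M3
  -> R3 @ bar 1 tick 0 v(2, 3): A4 above E4
  -> R3 @ bar 1 tick 1 v(2, 3): A4 above E4
  -> R3 @ bar 1 tick 2 v(2, 3): A4 above E4
  -> R3 @ bar 1 tick 3 v(2, 3): A4 above E4
  -> R1 @ bar 2 tick 0 v(0, 3): A3/E4 P5 -> G3/D4 P5 similar
  -> R3 @ bar 2 tick 0 v(2, 3): F4 above D4
  -> R4 @ bar 2 tick 0 v(0, 1): G3/F4 m7 untreated
  -> R4 @ bar 2 tick 0 v(0, 2): G3/F4 m7 untreated
  -> R3 @ bar 2 tick 1 v(2, 3): F4 above D4
  -> R3 @ bar 2 tick 2 v(2, 3): F4 above D4
  -> R3 @ bar 2 tick 3 v(2, 3): F4 above D4
  -> R1 @ bar 3 tick 0 v(0, 3): G3/D4 P5 -> F3/C4 P5 similar
  -> R2 @ bar 3 tick 0 v(0, 1): G3/F4 m7 -> F3/C4 P5 similar
  -> R2 @ bar 3 tick 0 v(1, 3): F4/D4 m3 -> C4/C4 P1 similar
  -> R3 @ bar 3 tick 0 v(2, 3): A4 above C4
  -> R3 @ bar 3 tick 1 v(2, 3): A4 above C4
  -> R3 @ bar 3 tick 2 v(2, 3): A4 above C4
  -> R3 @ bar 3 tick 3 v(2, 3): A4 above C4
  -> R8 @ bar 4 tick 0 v(0, 2): penult P8 not 3rd/6th
  -> R8 @ bar 4 tick 0 v(0, 3): penult P8 not 3rd/6th
  -> R1 @ bar 5 tick 0 v(2, 3): F4/F4 P1 -> B4/B4 P1 similar
  -> R2 @ bar 5 tick 0 v(0, 1): F3/D4 M6 -> G3/G4 P8 similar
  -> R7 @ bar 5 tick 0 v(2,): F4->B4 leap 6st
  -> R7 @ bar 5 tick 0 v(3,): F4->B4 leap 6st
  -> R6 @ bar 5 tick 3 v(0, 2): closes on M3
  -> R6 @ bar 5 tick 3 v(0, 3): closes on M3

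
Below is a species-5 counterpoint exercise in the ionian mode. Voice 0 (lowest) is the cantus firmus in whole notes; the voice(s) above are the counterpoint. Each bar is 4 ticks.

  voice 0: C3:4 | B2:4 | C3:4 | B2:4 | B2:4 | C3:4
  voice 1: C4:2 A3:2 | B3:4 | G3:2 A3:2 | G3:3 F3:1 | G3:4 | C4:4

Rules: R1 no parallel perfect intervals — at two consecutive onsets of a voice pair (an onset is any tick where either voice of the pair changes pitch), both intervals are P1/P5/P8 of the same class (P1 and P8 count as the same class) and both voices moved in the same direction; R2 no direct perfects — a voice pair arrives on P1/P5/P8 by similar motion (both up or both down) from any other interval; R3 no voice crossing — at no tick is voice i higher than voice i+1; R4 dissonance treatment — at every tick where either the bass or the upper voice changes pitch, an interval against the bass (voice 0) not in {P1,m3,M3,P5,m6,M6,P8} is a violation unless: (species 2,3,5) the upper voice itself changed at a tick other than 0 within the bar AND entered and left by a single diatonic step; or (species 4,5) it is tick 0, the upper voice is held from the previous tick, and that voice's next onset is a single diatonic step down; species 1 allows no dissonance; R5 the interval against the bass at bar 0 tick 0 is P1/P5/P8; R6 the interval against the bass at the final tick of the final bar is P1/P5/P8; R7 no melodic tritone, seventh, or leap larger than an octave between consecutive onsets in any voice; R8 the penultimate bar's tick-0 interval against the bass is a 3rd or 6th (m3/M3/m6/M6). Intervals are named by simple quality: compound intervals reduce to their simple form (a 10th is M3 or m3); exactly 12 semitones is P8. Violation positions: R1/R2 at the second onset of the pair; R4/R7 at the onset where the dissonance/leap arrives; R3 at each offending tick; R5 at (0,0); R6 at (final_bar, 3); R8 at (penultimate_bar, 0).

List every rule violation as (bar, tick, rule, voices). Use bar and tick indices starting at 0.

(5, 0, R2, (0, 1))

bar 0: v0=C3 v1=C4 downbeat P8
bar 1: v0=B2 v1=B3 downbeat P8
bar 2: v0=C3 v1=G3 downbeat P5
bar 3: v0=B2 v1=G3 downbeat m6
bar 4: v0=B2 v1=G3 downbeat m6
bar 5: v0=C3 v1=C4 downbeat P8
  -> R2 @ bar 5 tick 0 v(0, 1): B2/G3 m6 -> C3/C4 P8 similar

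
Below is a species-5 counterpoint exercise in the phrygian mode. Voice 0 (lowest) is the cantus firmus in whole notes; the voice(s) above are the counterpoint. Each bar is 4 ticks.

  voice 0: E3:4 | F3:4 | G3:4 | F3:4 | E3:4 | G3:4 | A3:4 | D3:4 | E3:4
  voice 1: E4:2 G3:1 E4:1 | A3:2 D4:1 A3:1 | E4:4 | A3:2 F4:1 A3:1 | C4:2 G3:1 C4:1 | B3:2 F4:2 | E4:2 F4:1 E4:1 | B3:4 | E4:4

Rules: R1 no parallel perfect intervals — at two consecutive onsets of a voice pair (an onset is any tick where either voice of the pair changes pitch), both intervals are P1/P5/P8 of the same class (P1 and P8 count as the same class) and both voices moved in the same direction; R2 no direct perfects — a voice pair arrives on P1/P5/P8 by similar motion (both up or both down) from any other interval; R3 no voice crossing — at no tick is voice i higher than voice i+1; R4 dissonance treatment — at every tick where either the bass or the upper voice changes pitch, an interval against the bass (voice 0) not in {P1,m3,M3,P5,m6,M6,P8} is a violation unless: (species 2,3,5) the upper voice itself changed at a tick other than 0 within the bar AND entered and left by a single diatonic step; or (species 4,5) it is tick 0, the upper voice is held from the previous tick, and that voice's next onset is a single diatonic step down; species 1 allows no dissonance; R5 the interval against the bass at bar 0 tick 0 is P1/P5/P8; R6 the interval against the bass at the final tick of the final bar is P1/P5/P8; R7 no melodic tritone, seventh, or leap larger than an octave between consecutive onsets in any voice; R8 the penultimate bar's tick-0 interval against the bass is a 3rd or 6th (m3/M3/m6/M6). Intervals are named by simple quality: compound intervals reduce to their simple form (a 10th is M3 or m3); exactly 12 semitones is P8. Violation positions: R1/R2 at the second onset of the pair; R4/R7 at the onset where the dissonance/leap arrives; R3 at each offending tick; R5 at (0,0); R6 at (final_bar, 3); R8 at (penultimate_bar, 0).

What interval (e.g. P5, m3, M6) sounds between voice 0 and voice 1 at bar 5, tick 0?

voice 0=G3 voice 1=B3 -> M3

M3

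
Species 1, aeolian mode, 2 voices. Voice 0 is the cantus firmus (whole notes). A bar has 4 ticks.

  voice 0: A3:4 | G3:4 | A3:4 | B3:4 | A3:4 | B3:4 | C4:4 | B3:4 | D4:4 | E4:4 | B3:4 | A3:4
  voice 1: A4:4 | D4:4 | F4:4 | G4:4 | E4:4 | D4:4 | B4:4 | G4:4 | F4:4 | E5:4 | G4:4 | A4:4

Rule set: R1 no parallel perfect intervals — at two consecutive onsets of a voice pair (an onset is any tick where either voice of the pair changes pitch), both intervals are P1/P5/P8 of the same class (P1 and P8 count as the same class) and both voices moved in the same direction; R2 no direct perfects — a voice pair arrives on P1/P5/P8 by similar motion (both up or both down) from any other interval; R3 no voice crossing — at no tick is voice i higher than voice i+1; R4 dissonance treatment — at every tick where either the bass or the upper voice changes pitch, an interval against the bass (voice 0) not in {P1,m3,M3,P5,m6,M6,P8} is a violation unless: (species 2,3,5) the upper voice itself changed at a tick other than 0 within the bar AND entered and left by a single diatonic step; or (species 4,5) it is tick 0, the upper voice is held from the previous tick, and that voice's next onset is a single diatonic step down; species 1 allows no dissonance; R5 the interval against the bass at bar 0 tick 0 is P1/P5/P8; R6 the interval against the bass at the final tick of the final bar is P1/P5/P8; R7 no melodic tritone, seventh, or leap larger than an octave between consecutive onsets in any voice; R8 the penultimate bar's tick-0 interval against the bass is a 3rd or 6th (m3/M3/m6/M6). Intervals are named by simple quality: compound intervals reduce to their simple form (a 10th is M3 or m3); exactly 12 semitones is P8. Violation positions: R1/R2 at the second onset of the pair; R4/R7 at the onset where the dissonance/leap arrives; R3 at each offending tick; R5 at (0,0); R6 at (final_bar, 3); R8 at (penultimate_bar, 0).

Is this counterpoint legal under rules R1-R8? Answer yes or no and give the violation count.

No (5 violations)

bar 0: v0=A3 v1=A4 (P8)
bar 1: v0=G3 v1=D4 (P5)
bar 2: v0=A3 v1=F4 (m6)
bar 3: v0=B3 v1=G4 (m6)
bar 4: v0=A3 v1=E4 (P5)
bar 5: v0=B3 v1=D4 (m3)
bar 6: v0=C4 v1=B4 (M7)
bar 7: v0=B3 v1=G4 (m6)
bar 8: v0=D4 v1=F4 (m3)
bar 9: v0=E4 v1=E5 (P8)
bar 10: v0=B3 v1=G4 (m6)
bar 11: v0=A3 v1=A4 (P8)
  R2 @ bar1.0: A3/A4 P8 -> G3/D4 P5 similar
  R2 @ bar4.0: B3/G4 m6 -> A3/E4 P5 similar
  R4 @ bar6.0: C4/B4 M7 untreated
  R2 @ bar9.0: D4/F4 m3 -> E4/E5 P8 similar
  R7 @ bar9.0: F4->E5 leap 11st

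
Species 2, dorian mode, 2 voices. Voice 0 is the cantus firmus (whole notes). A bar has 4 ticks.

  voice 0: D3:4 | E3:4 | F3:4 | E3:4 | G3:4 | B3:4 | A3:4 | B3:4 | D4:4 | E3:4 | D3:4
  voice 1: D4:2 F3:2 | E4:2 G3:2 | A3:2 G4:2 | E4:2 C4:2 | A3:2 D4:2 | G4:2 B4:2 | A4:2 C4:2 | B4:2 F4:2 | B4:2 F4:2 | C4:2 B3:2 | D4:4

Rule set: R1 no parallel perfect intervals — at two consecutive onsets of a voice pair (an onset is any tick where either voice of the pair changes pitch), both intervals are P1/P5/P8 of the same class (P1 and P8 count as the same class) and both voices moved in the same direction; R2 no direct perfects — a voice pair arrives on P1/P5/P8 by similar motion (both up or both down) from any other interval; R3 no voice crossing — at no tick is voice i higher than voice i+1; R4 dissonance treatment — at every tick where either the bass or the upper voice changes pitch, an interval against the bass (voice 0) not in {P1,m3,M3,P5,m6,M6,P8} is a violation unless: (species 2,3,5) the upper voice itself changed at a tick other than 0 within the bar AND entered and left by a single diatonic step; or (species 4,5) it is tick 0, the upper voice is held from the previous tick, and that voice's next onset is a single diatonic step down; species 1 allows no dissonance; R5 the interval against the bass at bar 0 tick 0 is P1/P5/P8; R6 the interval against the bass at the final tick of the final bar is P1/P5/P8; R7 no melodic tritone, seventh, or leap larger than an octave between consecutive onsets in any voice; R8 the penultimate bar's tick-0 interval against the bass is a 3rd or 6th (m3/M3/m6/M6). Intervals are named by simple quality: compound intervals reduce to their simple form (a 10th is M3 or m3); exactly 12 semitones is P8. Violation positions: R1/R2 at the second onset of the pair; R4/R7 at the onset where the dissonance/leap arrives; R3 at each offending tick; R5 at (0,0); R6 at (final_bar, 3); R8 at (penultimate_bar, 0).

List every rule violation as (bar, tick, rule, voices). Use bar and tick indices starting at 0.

(1, 0, R2, (0, 1))
(1, 0, R7, (1,))
(2, 2, R4, (0, 1))
(2, 2, R7, (1,))
(3, 0, R2, (0, 1))
(4, 0, R4, (0, 1))
(6, 0, R1, (0, 1))
(7, 0, R2, (0, 1))
(7, 0, R7, (1,))
(7, 2, R4, (0, 1))
(7, 2, R7, (1,))
(8, 0, R7, (1,))
(8, 2, R7, (1,))
(9, 0, R7, (0,))

bar 0: v0=D3 v1=D4 downbeat P8
bar 1: v0=E3 v1=E4 downbeat P8
bar 2: v0=F3 v1=A3 downbeat M3
bar 3: v0=E3 v1=E4 downbeat P8
bar 4: v0=G3 v1=A3 downbeat M2
bar 5: v0=B3 v1=G4 downbeat m6
bar 6: v0=A3 v1=A4 downbeat P8
bar 7: v0=B3 v1=B4 downbeat P8
bar 8: v0=D4 v1=B4 downbeat M6
bar 9: v0=E3 v1=C4 downbeat m6
bar 10: v0=D3 v1=D4 downbeat P8
  -> R2 @ bar 1 tick 0 v(0, 1): D3/F3 m3 -> E3/E4 P8 similar
  -> R7 @ bar 1 tick 0 v(1,): F3->E4 leap 11st
  -> R4 @ bar 2 tick 2 v(0, 1): F3/G4 M2 untreated
  -> R7 @ bar 2 tick 2 v(1,): A3->G4 leap 10st
  -> R2 @ bar 3 tick 0 v(0, 1): F3/G4 M2 -> E3/E4 P8 similar
  -> R4 @ bar 4 tick 0 v(0, 1): G3/A3 M2 untreated
  -> R1 @ bar 6 tick 0 v(0, 1): B3/B4 P8 -> A3/A4 P8 similar
  -> R2 @ bar 7 tick 0 v(0, 1): A3/C4 m3 -> B3/B4 P8 similar
  -> R7 @ bar 7 tick 0 v(1,): C4->B4 leap 11st
  -> R4 @ bar 7 tick 2 v(0, 1): B3/F4 TT untreated
  -> R7 @ bar 7 tick 2 v(1,): B4->F4 leap 6st
  -> R7 @ bar 8 tick 0 v(1,): F4->B4 leap 6st
  -> R7 @ bar 8 tick 2 v(1,): B4->F4 leap 6st
  -> R7 @ bar 9 tick 0 v(0,): D4->E3 leap 10st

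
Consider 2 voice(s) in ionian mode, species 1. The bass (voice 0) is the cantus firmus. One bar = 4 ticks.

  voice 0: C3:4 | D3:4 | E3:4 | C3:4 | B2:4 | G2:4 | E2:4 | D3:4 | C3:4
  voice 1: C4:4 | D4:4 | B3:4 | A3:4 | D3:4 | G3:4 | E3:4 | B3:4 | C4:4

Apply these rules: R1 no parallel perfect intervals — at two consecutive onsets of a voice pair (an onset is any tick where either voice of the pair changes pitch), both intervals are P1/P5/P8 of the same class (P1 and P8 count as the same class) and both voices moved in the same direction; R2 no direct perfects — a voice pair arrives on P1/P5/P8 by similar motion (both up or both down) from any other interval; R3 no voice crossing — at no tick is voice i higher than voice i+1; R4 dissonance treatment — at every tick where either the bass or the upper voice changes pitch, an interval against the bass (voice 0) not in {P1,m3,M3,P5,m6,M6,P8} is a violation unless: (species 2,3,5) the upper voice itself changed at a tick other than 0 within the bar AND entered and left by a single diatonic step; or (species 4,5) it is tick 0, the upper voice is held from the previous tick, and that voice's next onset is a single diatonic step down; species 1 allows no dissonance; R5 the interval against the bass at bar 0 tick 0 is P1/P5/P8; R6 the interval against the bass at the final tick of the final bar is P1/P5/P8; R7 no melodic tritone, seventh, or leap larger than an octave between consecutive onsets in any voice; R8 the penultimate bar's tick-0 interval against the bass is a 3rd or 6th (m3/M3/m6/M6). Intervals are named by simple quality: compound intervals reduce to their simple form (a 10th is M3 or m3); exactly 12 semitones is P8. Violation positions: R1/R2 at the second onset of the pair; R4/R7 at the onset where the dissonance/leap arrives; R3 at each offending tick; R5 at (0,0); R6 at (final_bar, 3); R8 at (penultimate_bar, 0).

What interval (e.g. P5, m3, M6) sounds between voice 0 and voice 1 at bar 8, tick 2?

P8

voice 0=C3 voice 1=C4 -> P8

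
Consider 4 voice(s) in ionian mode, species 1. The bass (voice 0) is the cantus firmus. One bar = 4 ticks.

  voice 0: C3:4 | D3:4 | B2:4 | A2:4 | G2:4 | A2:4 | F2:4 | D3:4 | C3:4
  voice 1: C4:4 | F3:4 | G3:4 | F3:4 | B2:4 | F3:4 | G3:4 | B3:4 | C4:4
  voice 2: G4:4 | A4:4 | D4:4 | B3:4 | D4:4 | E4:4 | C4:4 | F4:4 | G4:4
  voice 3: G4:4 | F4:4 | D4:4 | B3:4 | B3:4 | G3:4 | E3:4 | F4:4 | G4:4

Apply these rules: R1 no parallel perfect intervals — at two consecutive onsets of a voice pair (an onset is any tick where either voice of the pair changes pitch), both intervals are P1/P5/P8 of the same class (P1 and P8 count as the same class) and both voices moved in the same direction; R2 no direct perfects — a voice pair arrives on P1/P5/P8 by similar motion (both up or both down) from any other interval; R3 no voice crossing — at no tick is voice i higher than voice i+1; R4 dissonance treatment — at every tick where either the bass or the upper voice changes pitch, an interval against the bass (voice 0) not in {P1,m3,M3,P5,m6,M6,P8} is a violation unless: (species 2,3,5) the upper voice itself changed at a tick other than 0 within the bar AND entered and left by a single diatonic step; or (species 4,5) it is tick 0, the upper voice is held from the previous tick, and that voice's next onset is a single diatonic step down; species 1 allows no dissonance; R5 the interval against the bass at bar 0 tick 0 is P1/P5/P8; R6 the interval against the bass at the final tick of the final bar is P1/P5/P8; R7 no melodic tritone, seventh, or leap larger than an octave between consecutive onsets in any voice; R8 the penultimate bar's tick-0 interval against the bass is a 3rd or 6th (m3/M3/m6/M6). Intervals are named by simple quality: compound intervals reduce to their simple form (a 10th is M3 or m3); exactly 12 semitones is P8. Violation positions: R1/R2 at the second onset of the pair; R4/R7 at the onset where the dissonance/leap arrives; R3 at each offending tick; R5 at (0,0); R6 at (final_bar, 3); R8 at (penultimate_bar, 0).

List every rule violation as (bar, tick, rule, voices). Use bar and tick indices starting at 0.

bar 0: v0=C3 v1=C4 v2=G4 v3=G4 downbeat P5
bar 1: v0=D3 v1=F3 v2=A4 v3=F4 downbeat m3
bar 2: v0=B2 v1=G3 v2=D4 v3=D4 downbeat m3
bar 3: v0=A2 v1=F3 v2=B3 v3=B3 downbeat M2
bar 4: v0=G2 v1=B2 v2=D4 v3=B3 downbeat M3
bar 5: v0=A2 v1=F3 v2=E4 v3=G3 downbeat m7
bar 6: v0=F2 v1=G3 v2=C4 v3=E3 downbeat M7
bar 7: v0=D3 v1=B3 v2=F4 v3=F4 downbeat m3
bar 8: v0=C3 v1=C4 v2=G4 v3=G4 downbeat P5
  -> R1 @ bar 1 tick 0 v(0, 2): C3/G4 P5 -> D3/A4 P5 similar
  -> R2 @ bar 1 tick 0 v(1, 3): C4/G4 P5 -> F3/F4 P8 similar
  -> R3 @ bar 1 tick 0 v(2, 3): A4 above F4
  -> R3 @ bar 1 tick 1 v(2, 3): A4 above F4
  -> R3 @ bar 1 tick 2 v(2, 3): A4 above F4
  -> R3 @ bar 1 tick 3 v(2, 3): A4 above F4
  -> R2 @ bar 2 tick 0 v(2, 3): A4/F4 M3 -> D4/D4 P1 similar
  -> R1 @ bar 3 tick 0 v(2, 3): D4/D4 P1 -> B3/B3 P1 similar
  -> R4 @ bar 3 tick 0 v(0, 2): A2/B3 M2 untreated
  -> R4 @ bar 3 tick 0 v(0, 3): A2/B3 M2 untreated
  -> R3 @ bar 4 tick 0 v(2, 3): D4 above B3
  -> R7 @ bar 4 tick 0 v(1,): F3->B2 leap 6st
  -> R3 @ bar 4 tick 1 v(2, 3): D4 above B3
  -> R3 @ bar 4 tick 2 v(2, 3): D4 above B3
  -> R3 @ bar 4 tick 3 v(2, 3): D4 above B3
  -> R1 @ bar 5 tick 0 v(0, 2): G2/D4 P5 -> A2/E4 P5 similar
  -> R3 @ bar 5 tick 0 v(2, 3): E4 above G3
  -> R4 @ bar 5 tick 0 v(0, 3): A2/G3 m7 untreated
  -> R7 @ bar 5 tick 0 v(1,): B2->F3 leap 6st
  -> R3 @ bar 5 tick 1 v(2, 3): E4 above G3
  -> R3 @ bar 5 tick 2 v(2, 3): E4 above G3
  -> R3 @ bar 5 tick 3 v(2, 3): E4 above G3
  -> R1 @ bar 6 tick 0 v(0, 2): A2/E4 P5 -> F2/C4 P5 similar
  -> R3 @ bar 6 tick 0 v(2, 3): C4 above E3
  -> R4 @ bar 6 tick 0 v(0, 1): F2/G3 M2 untreated
  -> R4 @ bar 6 tick 0 v(0, 3): F2/E3 M7 untreated
  -> R3 @ bar 6 tick 1 v(2, 3): C4 above E3
  -> R3 @ bar 6 tick 2 v(2, 3): C4 above E3
  -> R3 @ bar 6 tick 3 v(2, 3): C4 above E3
  -> R2 @ bar 7 tick 0 v(2, 3): C4/E3 m6 -> F4/F4 P1 similar
  -> R7 @ bar 7 tick 0 v(3,): E3->F4 leap 13st
  -> R1 @ bar 8 tick 0 v(2, 3): F4/F4 P1 -> G4/G4 P1 similar
  -> R2 @ bar 8 tick 0 v(1, 2): B3/F4 TT -> C4/G4 P5 similar
  -> R2 @ bar 8 tick 0 v(1, 3): B3/F4 TT -> C4/G4 P5 similar

(1, 0, R1, (0, 2))
(1, 0, R2, (1, 3))
(1, 0, R3, (2, 3))
(1, 1, R3, (2, 3))
(1, 2, R3, (2, 3))
(1, 3, R3, (2, 3))
(2, 0, R2, (2, 3))
(3, 0, R1, (2, 3))
(3, 0, R4, (0, 2))
(3, 0, R4, (0, 3))
(4, 0, R3, (2, 3))
(4, 0, R7, (1,))
(4, 1, R3, (2, 3))
(4, 2, R3, (2, 3))
(4, 3, R3, (2, 3))
(5, 0, R1, (0, 2))
(5, 0, R3, (2, 3))
(5, 0, R4, (0, 3))
(5, 0, R7, (1,))
(5, 1, R3, (2, 3))
(5, 2, R3, (2, 3))
(5, 3, R3, (2, 3))
(6, 0, R1, (0, 2))
(6, 0, R3, (2, 3))
(6, 0, R4, (0, 1))
(6, 0, R4, (0, 3))
(6, 1, R3, (2, 3))
(6, 2, R3, (2, 3))
(6, 3, R3, (2, 3))
(7, 0, R2, (2, 3))
(7, 0, R7, (3,))
(8, 0, R1, (2, 3))
(8, 0, R2, (1, 2))
(8, 0, R2, (1, 3))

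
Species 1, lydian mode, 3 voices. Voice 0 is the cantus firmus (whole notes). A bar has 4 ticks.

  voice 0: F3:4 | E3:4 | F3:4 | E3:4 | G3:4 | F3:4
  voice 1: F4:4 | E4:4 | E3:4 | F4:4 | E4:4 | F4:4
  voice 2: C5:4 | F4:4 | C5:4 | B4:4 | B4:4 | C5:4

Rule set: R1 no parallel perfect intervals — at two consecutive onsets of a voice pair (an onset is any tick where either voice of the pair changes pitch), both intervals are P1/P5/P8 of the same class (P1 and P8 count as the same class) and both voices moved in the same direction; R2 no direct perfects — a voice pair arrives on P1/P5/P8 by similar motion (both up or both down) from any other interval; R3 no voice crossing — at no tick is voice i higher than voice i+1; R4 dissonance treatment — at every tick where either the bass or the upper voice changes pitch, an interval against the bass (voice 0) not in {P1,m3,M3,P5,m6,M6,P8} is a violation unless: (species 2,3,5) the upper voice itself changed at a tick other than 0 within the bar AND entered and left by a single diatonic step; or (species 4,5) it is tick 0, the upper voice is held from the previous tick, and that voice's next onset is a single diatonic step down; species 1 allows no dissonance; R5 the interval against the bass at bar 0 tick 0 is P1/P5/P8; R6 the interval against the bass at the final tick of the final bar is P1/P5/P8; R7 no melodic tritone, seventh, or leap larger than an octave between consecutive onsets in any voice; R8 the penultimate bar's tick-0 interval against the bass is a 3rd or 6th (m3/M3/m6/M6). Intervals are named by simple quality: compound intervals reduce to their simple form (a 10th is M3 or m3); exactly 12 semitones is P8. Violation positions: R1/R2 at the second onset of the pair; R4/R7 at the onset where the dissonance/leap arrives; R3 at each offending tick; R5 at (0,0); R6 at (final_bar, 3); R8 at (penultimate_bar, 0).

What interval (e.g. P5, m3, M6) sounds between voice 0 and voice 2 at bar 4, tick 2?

voice 0=G3 voice 2=B4 -> M3

M3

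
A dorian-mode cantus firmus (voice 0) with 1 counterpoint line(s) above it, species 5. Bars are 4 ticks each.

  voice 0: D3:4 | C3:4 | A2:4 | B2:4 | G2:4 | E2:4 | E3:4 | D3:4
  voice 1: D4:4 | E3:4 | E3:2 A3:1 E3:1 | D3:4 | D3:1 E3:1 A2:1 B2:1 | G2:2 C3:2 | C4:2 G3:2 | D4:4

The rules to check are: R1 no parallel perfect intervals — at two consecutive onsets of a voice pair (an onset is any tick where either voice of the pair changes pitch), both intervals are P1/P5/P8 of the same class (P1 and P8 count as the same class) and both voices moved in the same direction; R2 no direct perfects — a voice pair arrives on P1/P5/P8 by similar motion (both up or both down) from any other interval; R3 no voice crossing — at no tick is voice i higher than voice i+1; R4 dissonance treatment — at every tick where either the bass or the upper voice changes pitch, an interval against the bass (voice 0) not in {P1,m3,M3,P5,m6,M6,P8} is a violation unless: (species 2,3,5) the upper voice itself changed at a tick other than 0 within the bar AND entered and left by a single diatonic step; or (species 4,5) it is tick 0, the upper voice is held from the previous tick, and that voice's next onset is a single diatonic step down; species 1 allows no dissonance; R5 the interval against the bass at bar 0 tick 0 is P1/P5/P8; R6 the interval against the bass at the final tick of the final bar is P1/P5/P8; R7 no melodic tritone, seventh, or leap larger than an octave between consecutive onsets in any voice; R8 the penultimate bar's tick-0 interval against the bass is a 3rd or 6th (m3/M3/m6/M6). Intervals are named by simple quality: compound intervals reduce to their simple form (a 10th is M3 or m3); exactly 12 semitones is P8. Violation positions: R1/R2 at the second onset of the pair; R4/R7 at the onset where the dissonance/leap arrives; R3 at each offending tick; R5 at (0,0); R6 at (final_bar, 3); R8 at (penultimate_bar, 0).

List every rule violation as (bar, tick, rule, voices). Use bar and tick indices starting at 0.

(1, 0, R7, (1,))
(4, 2, R4, (0, 1))

bar 0: v0=D3 v1=D4 downbeat P8
bar 1: v0=C3 v1=E3 downbeat M3
bar 2: v0=A2 v1=E3 downbeat P5
bar 3: v0=B2 v1=D3 downbeat m3
bar 4: v0=G2 v1=D3 downbeat P5
bar 5: v0=E2 v1=G2 downbeat m3
bar 6: v0=E3 v1=C4 downbeat m6
bar 7: v0=D3 v1=D4 downbeat P8
  -> R7 @ bar 1 tick 0 v(1,): D4->E3 leap 10st
  -> R4 @ bar 4 tick 2 v(0, 1): G2/A2 M2 untreated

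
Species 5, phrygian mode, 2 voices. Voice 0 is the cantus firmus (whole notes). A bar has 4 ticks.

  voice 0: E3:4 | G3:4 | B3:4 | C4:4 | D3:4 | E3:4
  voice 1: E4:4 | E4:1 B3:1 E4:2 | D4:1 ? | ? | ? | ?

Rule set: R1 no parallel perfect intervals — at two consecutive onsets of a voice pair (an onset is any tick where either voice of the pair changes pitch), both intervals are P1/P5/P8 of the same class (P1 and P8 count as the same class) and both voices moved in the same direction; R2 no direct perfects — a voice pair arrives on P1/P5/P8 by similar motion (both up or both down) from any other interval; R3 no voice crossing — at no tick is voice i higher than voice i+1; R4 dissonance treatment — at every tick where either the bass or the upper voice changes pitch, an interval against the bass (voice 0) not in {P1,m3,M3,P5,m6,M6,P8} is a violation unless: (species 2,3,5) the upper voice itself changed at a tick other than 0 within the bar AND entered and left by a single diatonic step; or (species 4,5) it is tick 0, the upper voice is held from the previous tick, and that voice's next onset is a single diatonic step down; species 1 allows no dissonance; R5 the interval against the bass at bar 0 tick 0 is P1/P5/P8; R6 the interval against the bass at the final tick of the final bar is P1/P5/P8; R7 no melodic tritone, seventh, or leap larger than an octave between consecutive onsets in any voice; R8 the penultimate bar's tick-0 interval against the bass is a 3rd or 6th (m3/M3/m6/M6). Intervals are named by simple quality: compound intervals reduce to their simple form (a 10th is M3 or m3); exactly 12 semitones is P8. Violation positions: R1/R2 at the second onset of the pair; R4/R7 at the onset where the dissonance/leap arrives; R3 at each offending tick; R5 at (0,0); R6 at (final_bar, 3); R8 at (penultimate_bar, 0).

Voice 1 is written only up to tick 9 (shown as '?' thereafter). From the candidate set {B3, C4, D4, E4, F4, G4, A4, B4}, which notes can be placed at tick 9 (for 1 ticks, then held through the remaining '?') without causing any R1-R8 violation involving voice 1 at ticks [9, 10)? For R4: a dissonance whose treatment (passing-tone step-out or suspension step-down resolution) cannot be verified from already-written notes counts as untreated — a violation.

B3: legal
C4: violates R4
D4: legal
E4: violates R4
F4: violates R4
G4: legal
A4: violates R4
B4: legal

{B3, B4, D4, G4}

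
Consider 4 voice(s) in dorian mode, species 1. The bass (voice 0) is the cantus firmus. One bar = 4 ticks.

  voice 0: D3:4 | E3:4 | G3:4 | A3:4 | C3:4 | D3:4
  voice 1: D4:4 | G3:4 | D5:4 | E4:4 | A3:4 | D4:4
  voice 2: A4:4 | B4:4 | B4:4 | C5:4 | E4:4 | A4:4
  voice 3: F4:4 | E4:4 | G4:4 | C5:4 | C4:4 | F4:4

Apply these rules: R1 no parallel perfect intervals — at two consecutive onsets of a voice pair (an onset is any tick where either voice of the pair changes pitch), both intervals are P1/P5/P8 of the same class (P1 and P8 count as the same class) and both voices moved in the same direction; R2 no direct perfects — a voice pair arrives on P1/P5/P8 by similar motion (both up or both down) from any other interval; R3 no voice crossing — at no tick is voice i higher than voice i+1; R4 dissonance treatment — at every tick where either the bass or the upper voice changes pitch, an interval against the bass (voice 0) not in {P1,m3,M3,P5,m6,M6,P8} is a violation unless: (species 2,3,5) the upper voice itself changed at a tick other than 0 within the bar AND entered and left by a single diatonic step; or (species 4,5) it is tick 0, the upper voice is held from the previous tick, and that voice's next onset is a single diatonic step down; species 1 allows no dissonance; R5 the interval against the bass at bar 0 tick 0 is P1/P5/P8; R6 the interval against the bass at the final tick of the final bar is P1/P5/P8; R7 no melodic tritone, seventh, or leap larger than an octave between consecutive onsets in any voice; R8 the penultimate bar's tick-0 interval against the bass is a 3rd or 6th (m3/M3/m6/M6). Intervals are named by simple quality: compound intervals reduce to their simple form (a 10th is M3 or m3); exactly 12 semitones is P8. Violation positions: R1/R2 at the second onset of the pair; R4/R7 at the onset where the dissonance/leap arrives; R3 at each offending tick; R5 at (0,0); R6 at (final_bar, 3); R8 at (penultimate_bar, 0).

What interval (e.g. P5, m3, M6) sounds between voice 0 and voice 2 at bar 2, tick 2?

M3

voice 0=G3 voice 2=B4 -> M3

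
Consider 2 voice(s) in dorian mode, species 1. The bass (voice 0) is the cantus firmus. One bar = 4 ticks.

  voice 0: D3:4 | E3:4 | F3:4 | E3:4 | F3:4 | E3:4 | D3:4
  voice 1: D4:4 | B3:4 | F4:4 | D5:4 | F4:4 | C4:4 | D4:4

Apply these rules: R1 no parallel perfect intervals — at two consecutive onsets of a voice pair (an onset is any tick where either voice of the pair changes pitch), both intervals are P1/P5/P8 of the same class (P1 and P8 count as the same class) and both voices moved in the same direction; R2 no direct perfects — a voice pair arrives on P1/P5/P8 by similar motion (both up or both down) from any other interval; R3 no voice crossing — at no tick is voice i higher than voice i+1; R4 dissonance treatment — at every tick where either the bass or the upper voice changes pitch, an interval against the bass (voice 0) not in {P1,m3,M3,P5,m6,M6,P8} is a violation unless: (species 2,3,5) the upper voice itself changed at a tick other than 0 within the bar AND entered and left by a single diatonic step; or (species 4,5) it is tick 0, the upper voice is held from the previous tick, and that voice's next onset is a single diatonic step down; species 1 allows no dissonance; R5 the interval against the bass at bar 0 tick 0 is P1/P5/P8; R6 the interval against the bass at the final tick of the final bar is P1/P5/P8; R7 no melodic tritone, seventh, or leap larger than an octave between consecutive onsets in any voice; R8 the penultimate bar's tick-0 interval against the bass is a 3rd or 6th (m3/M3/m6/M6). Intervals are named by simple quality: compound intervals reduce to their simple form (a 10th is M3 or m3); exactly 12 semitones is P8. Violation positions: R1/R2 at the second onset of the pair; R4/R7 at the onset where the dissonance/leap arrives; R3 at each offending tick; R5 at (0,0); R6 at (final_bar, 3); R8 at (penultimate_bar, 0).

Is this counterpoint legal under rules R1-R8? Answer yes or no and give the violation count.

bar 0: v0=D3 v1=D4 (P8)
bar 1: v0=E3 v1=B3 (P5)
bar 2: v0=F3 v1=F4 (P8)
bar 3: v0=E3 v1=D5 (m7)
bar 4: v0=F3 v1=F4 (P8)
bar 5: v0=E3 v1=C4 (m6)
bar 6: v0=D3 v1=D4 (P8)
  R2 @ bar2.0: E3/B3 P5 -> F3/F4 P8 similar
  R7 @ bar2.0: B3->F4 leap 6st
  R4 @ bar3.0: E3/D5 m7 untreated

No (3 violations)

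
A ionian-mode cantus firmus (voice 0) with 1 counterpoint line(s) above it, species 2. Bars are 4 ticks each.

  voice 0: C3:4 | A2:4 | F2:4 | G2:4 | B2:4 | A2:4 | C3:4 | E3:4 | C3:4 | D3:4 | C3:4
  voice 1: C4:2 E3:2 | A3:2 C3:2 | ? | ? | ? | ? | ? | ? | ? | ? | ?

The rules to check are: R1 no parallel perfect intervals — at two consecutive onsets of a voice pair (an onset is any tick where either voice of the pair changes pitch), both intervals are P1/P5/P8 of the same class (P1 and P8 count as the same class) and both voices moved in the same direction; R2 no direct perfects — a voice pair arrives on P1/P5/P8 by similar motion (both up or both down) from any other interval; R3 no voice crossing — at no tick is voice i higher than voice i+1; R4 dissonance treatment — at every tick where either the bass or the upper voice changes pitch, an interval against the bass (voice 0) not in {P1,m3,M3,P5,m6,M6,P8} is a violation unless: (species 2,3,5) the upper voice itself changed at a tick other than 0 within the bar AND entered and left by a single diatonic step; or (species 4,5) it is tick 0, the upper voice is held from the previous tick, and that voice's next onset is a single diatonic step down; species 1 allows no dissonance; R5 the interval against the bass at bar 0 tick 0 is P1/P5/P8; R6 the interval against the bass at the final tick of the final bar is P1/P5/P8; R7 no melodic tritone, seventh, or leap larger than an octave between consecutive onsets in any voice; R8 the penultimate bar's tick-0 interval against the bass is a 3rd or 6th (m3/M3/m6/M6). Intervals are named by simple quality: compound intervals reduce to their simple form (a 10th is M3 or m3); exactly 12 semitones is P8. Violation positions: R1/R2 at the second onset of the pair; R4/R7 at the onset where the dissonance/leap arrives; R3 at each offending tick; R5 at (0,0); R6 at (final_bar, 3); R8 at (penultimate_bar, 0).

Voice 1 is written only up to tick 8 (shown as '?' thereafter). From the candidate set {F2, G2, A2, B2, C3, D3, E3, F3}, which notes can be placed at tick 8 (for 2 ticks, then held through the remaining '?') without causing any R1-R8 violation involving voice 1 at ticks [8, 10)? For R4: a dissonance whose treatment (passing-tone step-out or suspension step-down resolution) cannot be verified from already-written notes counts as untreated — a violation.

{A2, C3, D3, F3}

F2: violates R2
G2: violates R4
A2: legal
B2: violates R4
C3: legal
D3: legal
E3: violates R4
F3: legal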